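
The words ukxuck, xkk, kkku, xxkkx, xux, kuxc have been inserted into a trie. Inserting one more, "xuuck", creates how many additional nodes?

"xu" is already a path in the trie; the remaining "uck" must be added.
Each of the 3 remaining characters creates one node.

3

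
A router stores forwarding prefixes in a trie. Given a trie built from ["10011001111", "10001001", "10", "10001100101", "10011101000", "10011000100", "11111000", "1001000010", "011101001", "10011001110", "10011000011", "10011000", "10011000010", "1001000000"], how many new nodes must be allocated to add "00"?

1

The longest prefix of "00" already in the trie is "0" (length 1).
So 2 − 1 = 1 new nodes.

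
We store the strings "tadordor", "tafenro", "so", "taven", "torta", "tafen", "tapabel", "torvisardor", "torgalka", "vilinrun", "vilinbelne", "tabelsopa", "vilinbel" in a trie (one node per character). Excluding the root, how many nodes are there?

60

For each word, the new-node count is its length minus the longest prefix already in the trie:
  "tadordor" → 8 new (t, a, d, o, r, d, o, r)
  "tafenro" → prefix "ta" already present; 5 new (f, e, n, r, o)
  "so" → 2 new (s, o)
  "taven" → prefix "ta" already present; 3 new (v, e, n)
  "torta" → prefix "t" already present; 4 new (o, r, t, a)
  "tafen" → prefix "tafen" already present; 0 new (none)
  "tapabel" → prefix "ta" already present; 5 new (p, a, b, e, l)
  "torvisardor" → prefix "tor" already present; 8 new (v, i, s, a, r, d, o, r)
  "torgalka" → prefix "tor" already present; 5 new (g, a, l, k, a)
  "vilinrun" → 8 new (v, i, l, i, n, r, u, n)
  "vilinbelne" → prefix "vilin" already present; 5 new (b, e, l, n, e)
  "tabelsopa" → prefix "ta" already present; 7 new (b, e, l, s, o, p, a)
  "vilinbel" → prefix "vilinbel" already present; 0 new (none)
Total nodes = 8 + 5 + 2 + 3 + 4 + 0 + 5 + 8 + 5 + 8 + 5 + 7 + 0 = 60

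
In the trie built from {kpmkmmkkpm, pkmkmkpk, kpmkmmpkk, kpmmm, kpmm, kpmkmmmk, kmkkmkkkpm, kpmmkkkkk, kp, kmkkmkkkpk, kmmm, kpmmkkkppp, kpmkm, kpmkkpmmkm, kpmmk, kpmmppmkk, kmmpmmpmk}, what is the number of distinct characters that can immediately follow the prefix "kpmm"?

3

The children of the "kpmm" node are the distinct next characters among strings starting with "kpmm".
Characters that immediately follow "kpmm" among the stored strings: {k, m, p}.
That node has 3 child edges.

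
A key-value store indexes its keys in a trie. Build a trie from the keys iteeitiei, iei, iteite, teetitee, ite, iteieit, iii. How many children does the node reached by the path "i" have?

Follow the path "i" to its node, then look at its outgoing edges.
Characters that immediately follow "i" among the stored strings: {e, i, t}.
That node has 3 child edges.

3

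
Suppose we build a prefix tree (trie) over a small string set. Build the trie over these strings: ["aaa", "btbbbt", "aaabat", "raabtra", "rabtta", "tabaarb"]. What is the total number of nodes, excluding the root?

30

Trie structure (* marks end of a word):
(root)
├─ a
│  └─ a
│     └─ a *
│        └─ b
│           └─ a
│              └─ t *
├─ b
│  └─ t
│     └─ b
│        └─ b
│           └─ b
│              └─ t *
├─ r
│  └─ a
│     ├─ a
│     │  └─ b
│     │     └─ t
│     │        └─ r
│     │           └─ a *
│     └─ b
│        └─ t
│           └─ t
│              └─ a *
└─ t
   └─ a
      └─ b
         └─ a
            └─ a
               └─ r
                  └─ b *
Counting every labelled node above: 30.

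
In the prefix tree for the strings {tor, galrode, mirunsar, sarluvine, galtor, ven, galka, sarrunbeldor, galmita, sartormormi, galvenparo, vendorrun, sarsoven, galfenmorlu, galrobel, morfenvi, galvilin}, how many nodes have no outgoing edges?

A leaf is a node with no children — equivalently, the end of a word that is not a proper prefix of any other stored word.
Those words: "galfenmorlu", "galka", "galmita", "galrobel", "galrode", "galtor", "galvenparo", "galvilin", "mirunsar", "morfenvi", "sarluvine", "sarrunbeldor", "sarsoven", "sartormormi", "tor", "vendorrun"
Leaf count: 16

16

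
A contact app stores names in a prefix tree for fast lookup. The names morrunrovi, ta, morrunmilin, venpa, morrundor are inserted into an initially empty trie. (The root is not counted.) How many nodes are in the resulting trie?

25

Trace insertions, counting only characters that open a new branch:
  "morrunrovi" → 10 new (m, o, r, r, u, n, r, o, v, i)
  "ta" → 2 new (t, a)
  "morrunmilin" → prefix "morrun" already present; 5 new (m, i, l, i, n)
  "venpa" → 5 new (v, e, n, p, a)
  "morrundor" → prefix "morrun" already present; 3 new (d, o, r)
Total nodes = 10 + 2 + 5 + 5 + 3 = 25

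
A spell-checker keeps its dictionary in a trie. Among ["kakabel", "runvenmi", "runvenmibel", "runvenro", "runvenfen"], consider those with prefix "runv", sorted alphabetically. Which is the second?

runvenmi

Words with prefix "runv", in lexicographic order: "runvenfen", "runvenmi", "runvenmibel", "runvenro"
Position 2: runvenmi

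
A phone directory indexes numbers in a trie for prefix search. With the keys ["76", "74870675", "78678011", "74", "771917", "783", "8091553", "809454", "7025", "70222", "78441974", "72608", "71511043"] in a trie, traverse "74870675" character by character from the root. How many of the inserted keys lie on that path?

2

Traverse "74870675" character by character; count nodes along the way that are marked as word ends.
Prefixes of the query that are stored words: "74", "74870675"
Count: 2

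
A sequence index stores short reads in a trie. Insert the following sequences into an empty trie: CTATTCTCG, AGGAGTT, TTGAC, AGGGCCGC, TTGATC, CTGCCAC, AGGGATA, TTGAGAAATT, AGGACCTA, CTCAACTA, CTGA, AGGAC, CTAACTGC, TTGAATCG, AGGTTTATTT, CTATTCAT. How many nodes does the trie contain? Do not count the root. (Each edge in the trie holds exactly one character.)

71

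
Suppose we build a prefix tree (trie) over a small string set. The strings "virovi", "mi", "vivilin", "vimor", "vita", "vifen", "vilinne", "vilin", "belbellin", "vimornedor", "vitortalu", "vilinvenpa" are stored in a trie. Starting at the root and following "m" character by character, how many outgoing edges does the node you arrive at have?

1

Walk "m" from the root, arriving at one node.
Characters that immediately follow "m" among the stored strings: {i}.
That node has 1 child edge.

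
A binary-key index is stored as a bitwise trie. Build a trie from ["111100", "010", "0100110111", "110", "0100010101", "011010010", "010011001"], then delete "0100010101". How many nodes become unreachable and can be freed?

A node on "0100010101"'s path can go only if nothing else ends at it or branches off below it.
The suffix "010101" (6 nodes) is used only by "0100010101"; the node for "0100" still has the child "1", so pruning stops there.
Nodes removed: 6

6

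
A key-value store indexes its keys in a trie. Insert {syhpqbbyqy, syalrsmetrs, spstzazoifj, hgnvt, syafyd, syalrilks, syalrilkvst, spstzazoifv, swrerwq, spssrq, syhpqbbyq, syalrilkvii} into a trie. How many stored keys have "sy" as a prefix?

7

Walk to "sy"; the words in its subtree are exactly those with that prefix.
Words under "sy": syafyd, syalrilks, syalrilkvii, syalrilkvst, syalrsmetrs, syhpqbbyq, syhpqbbyqy
Count: 7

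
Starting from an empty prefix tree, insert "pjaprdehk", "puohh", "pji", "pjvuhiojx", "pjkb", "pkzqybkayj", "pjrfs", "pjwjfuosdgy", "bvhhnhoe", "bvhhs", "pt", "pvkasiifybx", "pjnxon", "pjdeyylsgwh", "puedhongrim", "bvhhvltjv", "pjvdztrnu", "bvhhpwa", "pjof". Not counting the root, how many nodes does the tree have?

102

Trace insertions, counting only characters that open a new branch:
  "pjaprdehk" → 9 new (p, j, a, p, r, d, e, h, k)
  "puohh" → prefix "p" already present; 4 new (u, o, h, h)
  "pji" → prefix "pj" already present; 1 new (i)
  "pjvuhiojx" → prefix "pj" already present; 7 new (v, u, h, i, o, j, x)
  "pjkb" → prefix "pj" already present; 2 new (k, b)
  "pkzqybkayj" → prefix "p" already present; 9 new (k, z, q, y, b, k, a, y, j)
  "pjrfs" → prefix "pj" already present; 3 new (r, f, s)
  "pjwjfuosdgy" → prefix "pj" already present; 9 new (w, j, f, u, o, s, d, g, y)
  "bvhhnhoe" → 8 new (b, v, h, h, n, h, o, e)
  "bvhhs" → prefix "bvhh" already present; 1 new (s)
  "pt" → prefix "p" already present; 1 new (t)
  "pvkasiifybx" → prefix "p" already present; 10 new (v, k, a, s, i, i, f, y, b, x)
  "pjnxon" → prefix "pj" already present; 4 new (n, x, o, n)
  "pjdeyylsgwh" → prefix "pj" already present; 9 new (d, e, y, y, l, s, g, w, h)
  "puedhongrim" → prefix "pu" already present; 9 new (e, d, h, o, n, g, r, i, m)
  "bvhhvltjv" → prefix "bvhh" already present; 5 new (v, l, t, j, v)
  "pjvdztrnu" → prefix "pjv" already present; 6 new (d, z, t, r, n, u)
  "bvhhpwa" → prefix "bvhh" already present; 3 new (p, w, a)
  "pjof" → prefix "pj" already present; 2 new (o, f)
Total nodes = 9 + 4 + 1 + 7 + 2 + 9 + 3 + 9 + 8 + 1 + 1 + 10 + 4 + 9 + 9 + 5 + 6 + 3 + 2 = 102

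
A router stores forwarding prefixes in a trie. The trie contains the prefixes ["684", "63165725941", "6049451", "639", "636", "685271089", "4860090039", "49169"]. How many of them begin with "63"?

3

Traverse to the node for "63", then collect every word in that subtree.
Words under "63": 63165725941, 636, 639
Count: 3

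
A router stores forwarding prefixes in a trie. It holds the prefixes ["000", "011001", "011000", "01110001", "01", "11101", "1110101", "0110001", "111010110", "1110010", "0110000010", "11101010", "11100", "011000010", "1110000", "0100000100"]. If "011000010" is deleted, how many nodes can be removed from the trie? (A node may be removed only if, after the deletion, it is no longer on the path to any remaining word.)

After clearing the end-marker at "011000010", prune upward until reaching a node still needed by another word.
The suffix "10" (2 nodes) is used only by "011000010"; the node for "0110000" still has the child "0", so pruning stops there.
Nodes removed: 2

2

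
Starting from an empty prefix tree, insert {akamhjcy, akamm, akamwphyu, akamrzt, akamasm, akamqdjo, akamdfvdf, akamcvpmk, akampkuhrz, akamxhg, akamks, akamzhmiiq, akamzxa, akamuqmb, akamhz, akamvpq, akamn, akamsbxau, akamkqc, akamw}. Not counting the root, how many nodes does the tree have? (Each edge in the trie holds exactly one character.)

69

For each word, the new-node count is its length minus the longest prefix already in the trie:
  "akamhjcy" → 8 new (a, k, a, m, h, j, c, y)
  "akamm" → prefix "akam" already present; 1 new (m)
  "akamwphyu" → prefix "akam" already present; 5 new (w, p, h, y, u)
  "akamrzt" → prefix "akam" already present; 3 new (r, z, t)
  "akamasm" → prefix "akam" already present; 3 new (a, s, m)
  "akamqdjo" → prefix "akam" already present; 4 new (q, d, j, o)
  "akamdfvdf" → prefix "akam" already present; 5 new (d, f, v, d, f)
  "akamcvpmk" → prefix "akam" already present; 5 new (c, v, p, m, k)
  "akampkuhrz" → prefix "akam" already present; 6 new (p, k, u, h, r, z)
  "akamxhg" → prefix "akam" already present; 3 new (x, h, g)
  "akamks" → prefix "akam" already present; 2 new (k, s)
  "akamzhmiiq" → prefix "akam" already present; 6 new (z, h, m, i, i, q)
  "akamzxa" → prefix "akamz" already present; 2 new (x, a)
  "akamuqmb" → prefix "akam" already present; 4 new (u, q, m, b)
  "akamhz" → prefix "akamh" already present; 1 new (z)
  "akamvpq" → prefix "akam" already present; 3 new (v, p, q)
  "akamn" → prefix "akam" already present; 1 new (n)
  "akamsbxau" → prefix "akam" already present; 5 new (s, b, x, a, u)
  "akamkqc" → prefix "akamk" already present; 2 new (q, c)
  "akamw" → prefix "akamw" already present; 0 new (none)
Total nodes = 8 + 1 + 5 + 3 + 3 + 4 + 5 + 5 + 6 + 3 + 2 + 6 + 2 + 4 + 1 + 3 + 1 + 5 + 2 + 0 = 69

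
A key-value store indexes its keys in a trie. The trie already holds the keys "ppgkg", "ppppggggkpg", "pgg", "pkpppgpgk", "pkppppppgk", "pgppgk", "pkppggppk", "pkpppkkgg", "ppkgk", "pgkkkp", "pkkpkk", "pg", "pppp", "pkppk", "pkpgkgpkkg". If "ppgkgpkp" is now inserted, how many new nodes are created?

3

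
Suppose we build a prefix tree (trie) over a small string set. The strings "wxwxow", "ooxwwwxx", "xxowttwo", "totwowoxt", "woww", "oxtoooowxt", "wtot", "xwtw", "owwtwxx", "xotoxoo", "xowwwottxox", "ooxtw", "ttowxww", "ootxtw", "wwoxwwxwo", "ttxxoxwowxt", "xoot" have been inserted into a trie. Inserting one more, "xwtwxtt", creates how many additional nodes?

"xwtw" is already a path in the trie; the remaining "xtt" must be added.
New nodes needed: |"xwtwxtt"| − 4 = 7 − 4 = 3.

3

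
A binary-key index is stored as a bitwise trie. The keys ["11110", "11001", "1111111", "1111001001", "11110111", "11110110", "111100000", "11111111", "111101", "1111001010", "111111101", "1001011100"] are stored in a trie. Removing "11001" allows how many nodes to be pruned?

3

A node on "11001"'s path can go only if nothing else ends at it or branches off below it.
The suffix "001" (3 nodes) is used only by "11001"; the node for "11" still has the child "1", so pruning stops there.
Nodes removed: 3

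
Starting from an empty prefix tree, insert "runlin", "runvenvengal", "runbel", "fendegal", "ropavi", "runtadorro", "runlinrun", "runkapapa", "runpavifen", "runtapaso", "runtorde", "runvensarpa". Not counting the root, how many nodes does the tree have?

Trace insertions, counting only characters that open a new branch:
  "runlin" → 6 new (r, u, n, l, i, n)
  "runvenvengal" → prefix "run" already present; 9 new (v, e, n, v, e, n, g, a, l)
  "runbel" → prefix "run" already present; 3 new (b, e, l)
  "fendegal" → 8 new (f, e, n, d, e, g, a, l)
  "ropavi" → prefix "r" already present; 5 new (o, p, a, v, i)
  "runtadorro" → prefix "run" already present; 7 new (t, a, d, o, r, r, o)
  "runlinrun" → prefix "runlin" already present; 3 new (r, u, n)
  "runkapapa" → prefix "run" already present; 6 new (k, a, p, a, p, a)
  "runpavifen" → prefix "run" already present; 7 new (p, a, v, i, f, e, n)
  "runtapaso" → prefix "runta" already present; 4 new (p, a, s, o)
  "runtorde" → prefix "runt" already present; 4 new (o, r, d, e)
  "runvensarpa" → prefix "runven" already present; 5 new (s, a, r, p, a)
Total nodes = 6 + 9 + 3 + 8 + 5 + 7 + 3 + 6 + 7 + 4 + 4 + 5 = 67

67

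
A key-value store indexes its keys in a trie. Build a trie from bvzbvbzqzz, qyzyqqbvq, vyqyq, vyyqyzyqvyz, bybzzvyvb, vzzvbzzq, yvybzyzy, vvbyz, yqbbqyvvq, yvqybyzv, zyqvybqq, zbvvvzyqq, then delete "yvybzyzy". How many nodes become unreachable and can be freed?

After clearing the end-marker at "yvybzyzy", prune upward until reaching a node still needed by another word.
The suffix "ybzyzy" (6 nodes) is used only by "yvybzyzy"; the node for "yv" still has the child "q", so pruning stops there.
Nodes removed: 6

6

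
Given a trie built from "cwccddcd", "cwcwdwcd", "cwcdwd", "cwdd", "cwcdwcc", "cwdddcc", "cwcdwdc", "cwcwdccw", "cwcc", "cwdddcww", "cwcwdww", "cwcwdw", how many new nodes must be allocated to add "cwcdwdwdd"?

3

"cwcdwd" is already a path in the trie; the remaining "wdd" must be added.
So 9 − 6 = 3 new nodes.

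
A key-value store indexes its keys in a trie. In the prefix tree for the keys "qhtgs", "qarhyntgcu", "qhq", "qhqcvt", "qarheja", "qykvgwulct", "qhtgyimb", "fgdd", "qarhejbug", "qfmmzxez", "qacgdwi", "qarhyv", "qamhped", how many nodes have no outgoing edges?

12

A leaf is a node with no children — equivalently, the end of a word that is not a proper prefix of any other stored word.
Those words: "fgdd", "qacgdwi", "qamhped", "qarheja", "qarhejbug", "qarhyntgcu", "qarhyv", "qfmmzxez", "qhqcvt", "qhtgs", "qhtgyimb", "qykvgwulct"
Leaf count: 12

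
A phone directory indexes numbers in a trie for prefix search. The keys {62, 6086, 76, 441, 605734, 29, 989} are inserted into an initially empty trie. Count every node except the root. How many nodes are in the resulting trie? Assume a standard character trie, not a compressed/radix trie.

19

Insert word by word; a character creates a node only if that edge doesn't already exist:
  "62" → 2 new (6, 2)
  "6086" → prefix "6" already present; 3 new (0, 8, 6)
  "76" → 2 new (7, 6)
  "441" → 3 new (4, 4, 1)
  "605734" → prefix "60" already present; 4 new (5, 7, 3, 4)
  "29" → 2 new (2, 9)
  "989" → 3 new (9, 8, 9)
Total nodes = 2 + 3 + 2 + 3 + 4 + 2 + 3 = 19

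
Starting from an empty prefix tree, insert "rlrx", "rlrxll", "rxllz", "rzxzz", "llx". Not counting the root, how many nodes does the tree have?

Count nodes per top-level branch (shared prefixes stored once):
  'l'-branch (llx): 3 nodes
  'r'-branch (rlrx, rlrxll, rxllz, rzxzz): 14 nodes
Sum: 17

17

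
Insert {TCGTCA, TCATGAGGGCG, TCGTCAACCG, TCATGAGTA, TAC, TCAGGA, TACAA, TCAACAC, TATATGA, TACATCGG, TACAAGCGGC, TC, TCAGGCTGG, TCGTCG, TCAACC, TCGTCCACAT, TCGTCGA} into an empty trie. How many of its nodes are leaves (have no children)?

Leaves are exactly the stored words that no other stored word extends.
Those words: "TACAAGCGGC", "TACATCGG", "TATATGA", "TCAACAC", "TCAACC", "TCAGGA", "TCAGGCTGG", "TCATGAGGGCG", "TCATGAGTA", "TCGTCAACCG", "TCGTCCACAT", "TCGTCGA"
Leaf count: 12

12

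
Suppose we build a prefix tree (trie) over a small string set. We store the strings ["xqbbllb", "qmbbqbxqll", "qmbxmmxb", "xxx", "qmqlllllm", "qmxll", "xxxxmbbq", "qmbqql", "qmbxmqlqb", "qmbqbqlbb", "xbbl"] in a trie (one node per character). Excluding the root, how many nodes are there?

54

Trace insertions, counting only characters that open a new branch:
  "xqbbllb" → 7 new (x, q, b, b, l, l, b)
  "qmbbqbxqll" → 10 new (q, m, b, b, q, b, x, q, l, l)
  "qmbxmmxb" → prefix "qmb" already present; 5 new (x, m, m, x, b)
  "xxx" → prefix "x" already present; 2 new (x, x)
  "qmqlllllm" → prefix "qm" already present; 7 new (q, l, l, l, l, l, m)
  "qmxll" → prefix "qm" already present; 3 new (x, l, l)
  "xxxxmbbq" → prefix "xxx" already present; 5 new (x, m, b, b, q)
  "qmbqql" → prefix "qmb" already present; 3 new (q, q, l)
  "qmbxmqlqb" → prefix "qmbxm" already present; 4 new (q, l, q, b)
  "qmbqbqlbb" → prefix "qmbq" already present; 5 new (b, q, l, b, b)
  "xbbl" → prefix "x" already present; 3 new (b, b, l)
Total nodes = 7 + 10 + 5 + 2 + 7 + 3 + 5 + 3 + 4 + 5 + 3 = 54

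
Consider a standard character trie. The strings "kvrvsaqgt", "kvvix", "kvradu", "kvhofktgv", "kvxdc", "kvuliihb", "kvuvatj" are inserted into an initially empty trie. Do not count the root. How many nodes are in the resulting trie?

Trace insertions, counting only characters that open a new branch:
  "kvrvsaqgt" → 9 new (k, v, r, v, s, a, q, g, t)
  "kvvix" → prefix "kv" already present; 3 new (v, i, x)
  "kvradu" → prefix "kvr" already present; 3 new (a, d, u)
  "kvhofktgv" → prefix "kv" already present; 7 new (h, o, f, k, t, g, v)
  "kvxdc" → prefix "kv" already present; 3 new (x, d, c)
  "kvuliihb" → prefix "kv" already present; 6 new (u, l, i, i, h, b)
  "kvuvatj" → prefix "kvu" already present; 4 new (v, a, t, j)
Total nodes = 9 + 3 + 3 + 7 + 3 + 6 + 4 = 35

35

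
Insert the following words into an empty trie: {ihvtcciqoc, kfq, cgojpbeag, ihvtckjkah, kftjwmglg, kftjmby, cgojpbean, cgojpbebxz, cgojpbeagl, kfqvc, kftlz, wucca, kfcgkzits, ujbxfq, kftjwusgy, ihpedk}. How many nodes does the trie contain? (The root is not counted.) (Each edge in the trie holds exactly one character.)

For each word, the new-node count is its length minus the longest prefix already in the trie:
  "ihvtcciqoc" → 10 new (i, h, v, t, c, c, i, q, o, c)
  "kfq" → 3 new (k, f, q)
  "cgojpbeag" → 9 new (c, g, o, j, p, b, e, a, g)
  "ihvtckjkah" → prefix "ihvtc" already present; 5 new (k, j, k, a, h)
  "kftjwmglg" → prefix "kf" already present; 7 new (t, j, w, m, g, l, g)
  "kftjmby" → prefix "kftj" already present; 3 new (m, b, y)
  "cgojpbean" → prefix "cgojpbea" already present; 1 new (n)
  "cgojpbebxz" → prefix "cgojpbe" already present; 3 new (b, x, z)
  "cgojpbeagl" → prefix "cgojpbeag" already present; 1 new (l)
  "kfqvc" → prefix "kfq" already present; 2 new (v, c)
  "kftlz" → prefix "kft" already present; 2 new (l, z)
  "wucca" → 5 new (w, u, c, c, a)
  "kfcgkzits" → prefix "kf" already present; 7 new (c, g, k, z, i, t, s)
  "ujbxfq" → 6 new (u, j, b, x, f, q)
  "kftjwusgy" → prefix "kftjw" already present; 4 new (u, s, g, y)
  "ihpedk" → prefix "ih" already present; 4 new (p, e, d, k)
Total nodes = 10 + 3 + 9 + 5 + 7 + 3 + 1 + 3 + 1 + 2 + 2 + 5 + 7 + 6 + 4 + 4 = 72

72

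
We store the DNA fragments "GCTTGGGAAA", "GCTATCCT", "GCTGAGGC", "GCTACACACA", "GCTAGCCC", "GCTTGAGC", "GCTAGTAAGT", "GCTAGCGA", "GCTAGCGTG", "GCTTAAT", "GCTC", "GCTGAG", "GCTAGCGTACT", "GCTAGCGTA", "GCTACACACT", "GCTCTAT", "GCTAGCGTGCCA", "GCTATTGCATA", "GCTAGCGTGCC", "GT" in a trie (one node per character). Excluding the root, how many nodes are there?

Trace insertions, counting only characters that open a new branch:
  "GCTTGGGAAA" → 10 new (G, C, T, T, G, G, G, A, A, A)
  "GCTATCCT" → prefix "GCT" already present; 5 new (A, T, C, C, T)
  "GCTGAGGC" → prefix "GCT" already present; 5 new (G, A, G, G, C)
  "GCTACACACA" → prefix "GCTA" already present; 6 new (C, A, C, A, C, A)
  "GCTAGCCC" → prefix "GCTA" already present; 4 new (G, C, C, C)
  "GCTTGAGC" → prefix "GCTTG" already present; 3 new (A, G, C)
  "GCTAGTAAGT" → prefix "GCTAG" already present; 5 new (T, A, A, G, T)
  "GCTAGCGA" → prefix "GCTAGC" already present; 2 new (G, A)
  "GCTAGCGTG" → prefix "GCTAGCG" already present; 2 new (T, G)
  "GCTTAAT" → prefix "GCTT" already present; 3 new (A, A, T)
  "GCTC" → prefix "GCT" already present; 1 new (C)
  "GCTGAG" → prefix "GCTGAG" already present; 0 new (none)
  "GCTAGCGTACT" → prefix "GCTAGCGT" already present; 3 new (A, C, T)
  "GCTAGCGTA" → prefix "GCTAGCGTA" already present; 0 new (none)
  "GCTACACACT" → prefix "GCTACACAC" already present; 1 new (T)
  "GCTCTAT" → prefix "GCTC" already present; 3 new (T, A, T)
  "GCTAGCGTGCCA" → prefix "GCTAGCGTG" already present; 3 new (C, C, A)
  "GCTATTGCATA" → prefix "GCTAT" already present; 6 new (T, G, C, A, T, A)
  "GCTAGCGTGCC" → prefix "GCTAGCGTGCC" already present; 0 new (none)
  "GT" → prefix "G" already present; 1 new (T)
Total nodes = 10 + 5 + 5 + 6 + 4 + 3 + 5 + 2 + 2 + 3 + 1 + 0 + 3 + 0 + 1 + 3 + 3 + 6 + 0 + 1 = 63

63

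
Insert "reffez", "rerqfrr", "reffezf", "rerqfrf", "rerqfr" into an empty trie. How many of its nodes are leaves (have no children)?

Leaves are exactly the stored words that no other stored word extends.
Those words: "reffezf", "rerqfrf", "rerqfrr"
Leaf count: 3

3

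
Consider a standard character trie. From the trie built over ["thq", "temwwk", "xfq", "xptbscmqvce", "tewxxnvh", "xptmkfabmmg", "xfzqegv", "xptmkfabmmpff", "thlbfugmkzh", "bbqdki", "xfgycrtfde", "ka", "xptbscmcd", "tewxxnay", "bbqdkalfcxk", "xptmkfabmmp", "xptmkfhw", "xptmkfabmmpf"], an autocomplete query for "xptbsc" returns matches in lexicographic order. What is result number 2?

xptbscmqvce

DFS of the "xptbsc" subtree visits, in order: "xptbscmcd", "xptbscmqvce"
Position 2: xptbscmqvce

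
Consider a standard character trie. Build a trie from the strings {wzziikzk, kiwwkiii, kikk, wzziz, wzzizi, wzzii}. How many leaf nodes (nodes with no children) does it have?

Leaves are exactly the stored words that no other stored word extends.
Those words: "kikk", "kiwwkiii", "wzziikzk", "wzzizi"
Leaf count: 4

4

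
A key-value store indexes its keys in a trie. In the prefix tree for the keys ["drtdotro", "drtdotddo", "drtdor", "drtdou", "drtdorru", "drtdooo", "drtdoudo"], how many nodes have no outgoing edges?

Leaves are exactly the stored words that no other stored word extends.
Those words: "drtdooo", "drtdorru", "drtdotddo", "drtdotro", "drtdoudo"
Leaf count: 5

5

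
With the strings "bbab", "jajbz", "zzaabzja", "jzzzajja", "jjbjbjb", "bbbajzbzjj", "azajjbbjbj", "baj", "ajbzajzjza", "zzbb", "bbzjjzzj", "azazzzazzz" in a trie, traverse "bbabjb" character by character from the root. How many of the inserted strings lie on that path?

1

Traverse "bbabjb" character by character; count nodes along the way that are marked as word ends.
Prefixes of the query that are stored words: "bbab"
Count: 1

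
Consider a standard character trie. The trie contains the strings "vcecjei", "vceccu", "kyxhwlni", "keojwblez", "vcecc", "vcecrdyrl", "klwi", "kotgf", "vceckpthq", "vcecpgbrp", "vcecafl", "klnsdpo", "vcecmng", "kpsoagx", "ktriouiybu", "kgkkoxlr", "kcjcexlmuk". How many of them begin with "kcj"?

Walk to "kcj"; the words in its subtree are exactly those with that prefix.
Matches: "kcjcexlmuk"
Count: 1

1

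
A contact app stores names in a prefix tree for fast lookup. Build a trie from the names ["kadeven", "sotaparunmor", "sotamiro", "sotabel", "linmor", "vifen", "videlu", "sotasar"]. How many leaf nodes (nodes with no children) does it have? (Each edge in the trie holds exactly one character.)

Leaves are exactly the stored words that no other stored word extends.
Those words: "kadeven", "linmor", "sotabel", "sotamiro", "sotaparunmor", "sotasar", "videlu", "vifen"
Leaf count: 8

8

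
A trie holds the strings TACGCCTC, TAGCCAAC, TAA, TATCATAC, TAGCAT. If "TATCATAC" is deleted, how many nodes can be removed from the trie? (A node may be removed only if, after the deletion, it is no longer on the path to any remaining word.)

A node on "TATCATAC"'s path can go only if nothing else ends at it or branches off below it.
The suffix "TCATAC" (6 nodes) is used only by "TATCATAC"; the node for "TA" still has the child "C", so pruning stops there.
Nodes removed: 6

6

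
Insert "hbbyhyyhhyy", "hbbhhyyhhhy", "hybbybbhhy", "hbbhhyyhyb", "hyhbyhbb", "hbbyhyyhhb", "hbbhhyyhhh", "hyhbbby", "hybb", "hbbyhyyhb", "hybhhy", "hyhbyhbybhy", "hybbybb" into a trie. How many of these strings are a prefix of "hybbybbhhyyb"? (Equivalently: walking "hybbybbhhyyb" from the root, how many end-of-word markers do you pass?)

3

Traverse "hybbybbhhyyb" character by character; count nodes along the way that are marked as word ends.
Prefixes of the query that are stored words: "hybb", "hybbybb", "hybbybbhhy"
Count: 3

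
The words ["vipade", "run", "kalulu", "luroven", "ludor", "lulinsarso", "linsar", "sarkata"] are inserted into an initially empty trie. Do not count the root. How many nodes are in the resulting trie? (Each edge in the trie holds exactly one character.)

45

Insert word by word; a character creates a node only if that edge doesn't already exist:
  "vipade" → 6 new (v, i, p, a, d, e)
  "run" → 3 new (r, u, n)
  "kalulu" → 6 new (k, a, l, u, l, u)
  "luroven" → 7 new (l, u, r, o, v, e, n)
  "ludor" → prefix "lu" already present; 3 new (d, o, r)
  "lulinsarso" → prefix "lu" already present; 8 new (l, i, n, s, a, r, s, o)
  "linsar" → prefix "l" already present; 5 new (i, n, s, a, r)
  "sarkata" → 7 new (s, a, r, k, a, t, a)
Total nodes = 6 + 3 + 6 + 7 + 3 + 8 + 5 + 7 = 45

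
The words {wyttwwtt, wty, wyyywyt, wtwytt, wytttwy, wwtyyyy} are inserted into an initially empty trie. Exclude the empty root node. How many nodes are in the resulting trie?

28

Trie structure (* marks end of a word):
(root)
└─ w
   ├─ t
   │  ├─ w
   │  │  └─ y
   │  │     └─ t
   │  │        └─ t *
   │  └─ y *
   ├─ w
   │  └─ t
   │     └─ y
   │        └─ y
   │           └─ y
   │              └─ y *
   └─ y
      ├─ t
      │  └─ t
      │     ├─ t
      │     │  └─ w
      │     │     └─ y *
      │     └─ w
      │        └─ w
      │           └─ t
      │              └─ t *
      └─ y
         └─ y
            └─ w
               └─ y
                  └─ t *
Counting every labelled node above: 28.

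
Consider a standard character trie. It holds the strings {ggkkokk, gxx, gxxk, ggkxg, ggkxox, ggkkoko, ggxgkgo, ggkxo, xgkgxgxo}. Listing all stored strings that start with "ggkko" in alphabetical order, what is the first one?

ggkkokk

Filter for "ggkko…" and sort: "ggkkokk", "ggkkoko"
Position 1: ggkkokk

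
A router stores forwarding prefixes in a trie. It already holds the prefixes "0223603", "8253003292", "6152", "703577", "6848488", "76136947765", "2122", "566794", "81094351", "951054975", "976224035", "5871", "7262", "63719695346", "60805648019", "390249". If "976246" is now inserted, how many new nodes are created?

Walking "976246" from the root, the first 4 characters ("9762") follow existing edges; "4" is the first miss.
So 6 − 4 = 2 new nodes.

2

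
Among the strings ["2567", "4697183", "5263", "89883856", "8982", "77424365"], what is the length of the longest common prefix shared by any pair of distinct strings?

3

Equivalently: take the maximum, over all pairs, of their longest common prefix length.
e.g. "8982" and "89883856" share the prefix "898" of length 3; no pair shares a longer one.
Longest shared-prefix length: 3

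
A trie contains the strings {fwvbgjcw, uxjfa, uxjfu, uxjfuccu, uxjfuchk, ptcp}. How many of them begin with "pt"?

1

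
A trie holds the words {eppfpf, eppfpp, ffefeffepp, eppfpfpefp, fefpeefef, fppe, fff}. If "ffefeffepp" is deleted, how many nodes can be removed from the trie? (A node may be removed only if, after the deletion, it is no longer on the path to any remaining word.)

8

After clearing the end-marker at "ffefeffepp", prune upward until reaching a node still needed by another word.
The suffix "efeffepp" (8 nodes) is used only by "ffefeffepp"; the node for "ff" still has the child "f", so pruning stops there.
Nodes removed: 8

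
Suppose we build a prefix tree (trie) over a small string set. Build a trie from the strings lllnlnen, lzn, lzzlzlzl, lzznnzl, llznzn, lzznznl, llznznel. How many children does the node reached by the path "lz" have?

2

The children of the "lz" node are the distinct next characters among strings starting with "lz".
Characters that immediately follow "lz" among the stored strings: {n, z}.
That node has 2 child edges.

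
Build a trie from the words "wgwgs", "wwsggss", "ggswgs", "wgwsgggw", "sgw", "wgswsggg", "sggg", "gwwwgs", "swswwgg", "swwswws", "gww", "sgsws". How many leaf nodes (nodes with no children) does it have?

11

Leaves are exactly the stored words that no other stored word extends.
Those words: "ggswgs", "gwwwgs", "sggg", "sgsws", "sgw", "swswwgg", "swwswws", "wgswsggg", "wgwgs", "wgwsgggw", "wwsggss"
Leaf count: 11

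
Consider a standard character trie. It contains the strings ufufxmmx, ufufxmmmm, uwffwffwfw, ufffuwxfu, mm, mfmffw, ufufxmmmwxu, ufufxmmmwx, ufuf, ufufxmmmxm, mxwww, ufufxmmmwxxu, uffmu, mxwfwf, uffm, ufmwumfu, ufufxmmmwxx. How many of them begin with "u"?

13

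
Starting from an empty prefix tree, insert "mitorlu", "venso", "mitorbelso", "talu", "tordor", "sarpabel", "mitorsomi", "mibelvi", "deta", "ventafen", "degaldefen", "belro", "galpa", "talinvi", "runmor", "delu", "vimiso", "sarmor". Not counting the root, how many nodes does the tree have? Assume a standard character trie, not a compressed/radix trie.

90

Trace insertions, counting only characters that open a new branch:
  "mitorlu" → 7 new (m, i, t, o, r, l, u)
  "venso" → 5 new (v, e, n, s, o)
  "mitorbelso" → prefix "mitor" already present; 5 new (b, e, l, s, o)
  "talu" → 4 new (t, a, l, u)
  "tordor" → prefix "t" already present; 5 new (o, r, d, o, r)
  "sarpabel" → 8 new (s, a, r, p, a, b, e, l)
  "mitorsomi" → prefix "mitor" already present; 4 new (s, o, m, i)
  "mibelvi" → prefix "mi" already present; 5 new (b, e, l, v, i)
  "deta" → 4 new (d, e, t, a)
  "ventafen" → prefix "ven" already present; 5 new (t, a, f, e, n)
  "degaldefen" → prefix "de" already present; 8 new (g, a, l, d, e, f, e, n)
  "belro" → 5 new (b, e, l, r, o)
  "galpa" → 5 new (g, a, l, p, a)
  "talinvi" → prefix "tal" already present; 4 new (i, n, v, i)
  "runmor" → 6 new (r, u, n, m, o, r)
  "delu" → prefix "de" already present; 2 new (l, u)
  "vimiso" → prefix "v" already present; 5 new (i, m, i, s, o)
  "sarmor" → prefix "sar" already present; 3 new (m, o, r)
Total nodes = 7 + 5 + 5 + 4 + 5 + 8 + 4 + 5 + 4 + 5 + 8 + 5 + 5 + 4 + 6 + 2 + 5 + 3 = 90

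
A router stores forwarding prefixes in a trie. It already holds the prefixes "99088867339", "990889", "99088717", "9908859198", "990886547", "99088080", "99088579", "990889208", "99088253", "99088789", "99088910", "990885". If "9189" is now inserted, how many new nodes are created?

The longest prefix of "9189" already in the trie is "9" (length 1).
So 4 − 1 = 3 new nodes.

3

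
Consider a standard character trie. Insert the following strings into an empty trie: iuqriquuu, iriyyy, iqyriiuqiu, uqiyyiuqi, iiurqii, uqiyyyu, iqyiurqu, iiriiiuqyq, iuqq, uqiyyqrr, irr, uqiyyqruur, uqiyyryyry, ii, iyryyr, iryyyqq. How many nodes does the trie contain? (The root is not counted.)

76

Insert word by word; a character creates a node only if that edge doesn't already exist:
  "iuqriquuu" → 9 new (i, u, q, r, i, q, u, u, u)
  "iriyyy" → prefix "i" already present; 5 new (r, i, y, y, y)
  "iqyriiuqiu" → prefix "i" already present; 9 new (q, y, r, i, i, u, q, i, u)
  "uqiyyiuqi" → 9 new (u, q, i, y, y, i, u, q, i)
  "iiurqii" → prefix "i" already present; 6 new (i, u, r, q, i, i)
  "uqiyyyu" → prefix "uqiyy" already present; 2 new (y, u)
  "iqyiurqu" → prefix "iqy" already present; 5 new (i, u, r, q, u)
  "iiriiiuqyq" → prefix "ii" already present; 8 new (r, i, i, i, u, q, y, q)
  "iuqq" → prefix "iuq" already present; 1 new (q)
  "uqiyyqrr" → prefix "uqiyy" already present; 3 new (q, r, r)
  "irr" → prefix "ir" already present; 1 new (r)
  "uqiyyqruur" → prefix "uqiyyqr" already present; 3 new (u, u, r)
  "uqiyyryyry" → prefix "uqiyy" already present; 5 new (r, y, y, r, y)
  "ii" → prefix "ii" already present; 0 new (none)
  "iyryyr" → prefix "i" already present; 5 new (y, r, y, y, r)
  "iryyyqq" → prefix "ir" already present; 5 new (y, y, y, q, q)
Total nodes = 9 + 5 + 9 + 9 + 6 + 2 + 5 + 8 + 1 + 3 + 1 + 3 + 5 + 0 + 5 + 5 = 76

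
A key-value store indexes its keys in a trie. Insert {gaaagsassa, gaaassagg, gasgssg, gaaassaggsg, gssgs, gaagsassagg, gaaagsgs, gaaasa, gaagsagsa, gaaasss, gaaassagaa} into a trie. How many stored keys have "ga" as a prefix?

10

Walk to "ga"; the words in its subtree are exactly those with that prefix.
Matches: "gaaagsassa", "gaaagsgs", "gaaasa", "gaaassagaa", "gaaassagg", "gaaassaggsg", "gaaasss", "gaagsagsa", "gaagsassagg", "gasgssg"
Count: 10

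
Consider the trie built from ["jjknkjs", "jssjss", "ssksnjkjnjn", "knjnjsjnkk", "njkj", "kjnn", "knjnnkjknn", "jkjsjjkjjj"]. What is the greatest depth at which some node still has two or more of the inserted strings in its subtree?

Equivalently: take the maximum, over all pairs, of their longest common prefix length.
"knjnjsjnkk" and "knjnnkjknn" agree on "knjn" (4 characters) before diverging; nothing deeper is shared.
Longest shared-prefix length: 4

4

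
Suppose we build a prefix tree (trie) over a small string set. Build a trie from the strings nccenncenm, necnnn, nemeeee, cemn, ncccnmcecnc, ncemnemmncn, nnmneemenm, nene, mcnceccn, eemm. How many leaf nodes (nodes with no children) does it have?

10

Leaves are exactly the stored words that no other stored word extends.
Those words: "cemn", "eemm", "mcnceccn", "ncccnmcecnc", "nccenncenm", "ncemnemmncn", "necnnn", "nemeeee", "nene", "nnmneemenm"
Leaf count: 10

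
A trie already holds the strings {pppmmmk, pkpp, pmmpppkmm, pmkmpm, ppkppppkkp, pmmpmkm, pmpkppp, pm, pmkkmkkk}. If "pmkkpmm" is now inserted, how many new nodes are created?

3

Walking "pmkkpmm" from the root, the first 4 characters ("pmkk") follow existing edges; "p" is the first miss.
New nodes needed: |"pmkkpmm"| − 4 = 7 − 4 = 3.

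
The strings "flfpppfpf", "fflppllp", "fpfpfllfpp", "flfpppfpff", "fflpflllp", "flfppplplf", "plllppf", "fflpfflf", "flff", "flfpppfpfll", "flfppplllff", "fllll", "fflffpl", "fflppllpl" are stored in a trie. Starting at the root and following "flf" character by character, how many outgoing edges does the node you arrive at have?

The children of the "flf" node are the distinct next characters among strings starting with "flf".
Characters that immediately follow "flf" among the stored strings: {f, p}.
That node has 2 child edges.

2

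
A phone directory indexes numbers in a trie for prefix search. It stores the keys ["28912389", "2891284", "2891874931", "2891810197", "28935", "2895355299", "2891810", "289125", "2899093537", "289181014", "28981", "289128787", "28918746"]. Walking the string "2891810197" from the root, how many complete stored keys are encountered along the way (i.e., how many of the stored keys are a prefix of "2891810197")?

Walk "2891810197" from the root; an end-of-word marker is hit whenever a stored word is a prefix of "2891810197".
Prefixes of the query that are stored words: "2891810", "2891810197"
Count: 2

2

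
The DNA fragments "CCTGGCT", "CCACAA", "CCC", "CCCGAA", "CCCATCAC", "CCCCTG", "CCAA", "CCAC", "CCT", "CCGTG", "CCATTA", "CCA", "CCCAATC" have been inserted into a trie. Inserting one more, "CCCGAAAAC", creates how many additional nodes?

3

"CCCGAA" is already a path in the trie; the remaining "AAC" must be added.
Each of the 3 remaining characters creates one node.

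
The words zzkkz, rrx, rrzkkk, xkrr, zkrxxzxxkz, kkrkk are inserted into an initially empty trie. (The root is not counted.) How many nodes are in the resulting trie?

30

Insert word by word; a character creates a node only if that edge doesn't already exist:
  "zzkkz" → 5 new (z, z, k, k, z)
  "rrx" → 3 new (r, r, x)
  "rrzkkk" → prefix "rr" already present; 4 new (z, k, k, k)
  "xkrr" → 4 new (x, k, r, r)
  "zkrxxzxxkz" → prefix "z" already present; 9 new (k, r, x, x, z, x, x, k, z)
  "kkrkk" → 5 new (k, k, r, k, k)
Total nodes = 5 + 3 + 4 + 4 + 9 + 5 = 30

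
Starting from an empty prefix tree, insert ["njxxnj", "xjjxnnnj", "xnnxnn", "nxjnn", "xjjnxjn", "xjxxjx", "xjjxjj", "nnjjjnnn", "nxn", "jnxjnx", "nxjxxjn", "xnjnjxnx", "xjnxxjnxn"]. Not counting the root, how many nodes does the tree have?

64

For each word, the new-node count is its length minus the longest prefix already in the trie:
  "njxxnj" → 6 new (n, j, x, x, n, j)
  "xjjxnnnj" → 8 new (x, j, j, x, n, n, n, j)
  "xnnxnn" → prefix "x" already present; 5 new (n, n, x, n, n)
  "nxjnn" → prefix "n" already present; 4 new (x, j, n, n)
  "xjjnxjn" → prefix "xjj" already present; 4 new (n, x, j, n)
  "xjxxjx" → prefix "xj" already present; 4 new (x, x, j, x)
  "xjjxjj" → prefix "xjjx" already present; 2 new (j, j)
  "nnjjjnnn" → prefix "n" already present; 7 new (n, j, j, j, n, n, n)
  "nxn" → prefix "nx" already present; 1 new (n)
  "jnxjnx" → 6 new (j, n, x, j, n, x)
  "nxjxxjn" → prefix "nxj" already present; 4 new (x, x, j, n)
  "xnjnjxnx" → prefix "xn" already present; 6 new (j, n, j, x, n, x)
  "xjnxxjnxn" → prefix "xj" already present; 7 new (n, x, x, j, n, x, n)
Total nodes = 6 + 8 + 5 + 4 + 4 + 4 + 2 + 7 + 1 + 6 + 4 + 6 + 7 = 64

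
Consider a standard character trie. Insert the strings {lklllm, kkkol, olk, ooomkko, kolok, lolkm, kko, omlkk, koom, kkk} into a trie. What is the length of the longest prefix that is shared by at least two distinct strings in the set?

3

Look for the deepest trie node that still has at least two words in its subtree.
e.g. "kkk" and "kkkol" share the prefix "kkk" of length 3; no pair shares a longer one.
Longest shared-prefix length: 3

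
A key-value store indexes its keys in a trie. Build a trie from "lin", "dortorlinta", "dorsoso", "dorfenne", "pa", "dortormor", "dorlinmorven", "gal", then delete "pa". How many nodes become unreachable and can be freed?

2

Walk "pa" from the leaf back toward the root, removing each node that no remaining word uses.
No other word shares any prefix with "pa", so all 2 of its nodes go.
Nodes removed: 2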